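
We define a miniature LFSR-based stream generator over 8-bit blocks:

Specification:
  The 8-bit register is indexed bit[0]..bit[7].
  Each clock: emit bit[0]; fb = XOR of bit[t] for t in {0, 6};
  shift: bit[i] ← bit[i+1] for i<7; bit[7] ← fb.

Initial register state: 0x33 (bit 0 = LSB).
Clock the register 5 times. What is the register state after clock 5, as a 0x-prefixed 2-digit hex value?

reg_0 = 0x33
clock 1: out=1, reg = 0x99
clock 2: out=1, reg = 0xCC
clock 3: out=0, reg = 0xE6
clock 4: out=0, reg = 0xF3
clock 5: out=1, reg = 0x79

0x79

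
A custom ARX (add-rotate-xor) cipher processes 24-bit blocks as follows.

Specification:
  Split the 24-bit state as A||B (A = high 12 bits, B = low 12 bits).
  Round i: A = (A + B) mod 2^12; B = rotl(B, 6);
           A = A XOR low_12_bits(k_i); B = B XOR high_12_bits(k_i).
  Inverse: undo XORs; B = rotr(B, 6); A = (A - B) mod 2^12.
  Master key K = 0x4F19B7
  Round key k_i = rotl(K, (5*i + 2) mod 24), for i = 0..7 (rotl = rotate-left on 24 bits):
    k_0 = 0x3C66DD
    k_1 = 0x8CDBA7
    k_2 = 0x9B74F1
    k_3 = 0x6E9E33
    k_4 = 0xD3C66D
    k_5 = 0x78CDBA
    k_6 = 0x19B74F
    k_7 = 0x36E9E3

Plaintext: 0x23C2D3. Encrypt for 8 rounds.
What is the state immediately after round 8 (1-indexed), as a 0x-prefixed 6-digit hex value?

s_0 = plaintext = 0x23C2D3
s_1 = Round(s_0, k_0) = 0x3D270D
s_2 = Round(s_1, k_1) = 0x178B91
s_3 = Round(s_2, k_2) = 0x9F8DD9
s_4 = Round(s_3, k_3) = 0x9E209E
s_5 = Round(s_4, k_4) = 0xCEDABE
s_6 = Round(s_5, k_5) = 0xA11826
s_7 = Round(s_6, k_6) = 0x57883B
s_8 = Round(s_7, k_7) = 0x450D8E

0x450D8E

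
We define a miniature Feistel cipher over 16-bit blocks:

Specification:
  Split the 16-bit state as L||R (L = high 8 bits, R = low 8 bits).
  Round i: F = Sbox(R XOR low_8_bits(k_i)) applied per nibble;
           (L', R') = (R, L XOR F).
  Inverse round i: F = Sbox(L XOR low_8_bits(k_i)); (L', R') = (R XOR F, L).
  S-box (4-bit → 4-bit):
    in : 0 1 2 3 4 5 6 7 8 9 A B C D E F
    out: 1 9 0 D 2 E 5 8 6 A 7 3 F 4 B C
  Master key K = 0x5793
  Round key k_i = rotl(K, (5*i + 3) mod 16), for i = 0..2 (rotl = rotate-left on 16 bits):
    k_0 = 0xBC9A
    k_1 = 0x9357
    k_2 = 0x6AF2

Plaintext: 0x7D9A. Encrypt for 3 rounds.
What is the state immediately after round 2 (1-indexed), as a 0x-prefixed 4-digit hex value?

s_0 = plaintext = 0x7D9A
s_1 = Round(s_0, k_0) = 0x9A6C
s_2 = Round(s_1, k_1) = 0x6C49
s_3 = Round(s_2, k_2) = 0x495F

0x6C49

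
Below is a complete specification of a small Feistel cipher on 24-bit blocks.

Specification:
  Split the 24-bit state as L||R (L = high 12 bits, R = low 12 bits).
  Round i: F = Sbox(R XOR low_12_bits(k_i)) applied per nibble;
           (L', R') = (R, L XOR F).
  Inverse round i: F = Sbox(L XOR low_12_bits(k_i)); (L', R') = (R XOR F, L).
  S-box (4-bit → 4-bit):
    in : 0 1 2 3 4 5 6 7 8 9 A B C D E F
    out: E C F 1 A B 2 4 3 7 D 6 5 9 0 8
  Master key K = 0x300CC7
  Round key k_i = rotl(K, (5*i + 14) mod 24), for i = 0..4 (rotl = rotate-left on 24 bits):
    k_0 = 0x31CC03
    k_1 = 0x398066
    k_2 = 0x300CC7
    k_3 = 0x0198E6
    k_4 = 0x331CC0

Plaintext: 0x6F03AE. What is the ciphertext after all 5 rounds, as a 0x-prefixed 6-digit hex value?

s_0 = plaintext = 0x6F03AE
s_1 = Round(s_0, k_0) = 0x3AEE29
s_2 = Round(s_1, k_1) = 0xE29306
s_3 = Round(s_2, k_2) = 0x306675
s_4 = Round(s_3, k_3) = 0x675377
s_5 = Round(s_4, k_4) = 0x377E11

0x377E11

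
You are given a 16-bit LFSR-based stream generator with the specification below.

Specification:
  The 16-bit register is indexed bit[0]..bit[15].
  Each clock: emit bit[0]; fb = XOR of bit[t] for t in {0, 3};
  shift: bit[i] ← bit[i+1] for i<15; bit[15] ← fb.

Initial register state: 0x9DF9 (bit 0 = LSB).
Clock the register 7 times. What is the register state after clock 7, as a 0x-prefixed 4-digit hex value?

reg_0 = 0x9DF9
clock 1: out=1, reg = 0x4EFC
clock 2: out=0, reg = 0xA77E
clock 3: out=0, reg = 0xD3BF
clock 4: out=1, reg = 0x69DF
clock 5: out=1, reg = 0x34EF
clock 6: out=1, reg = 0x1A77
clock 7: out=1, reg = 0x8D3B

0x8D3B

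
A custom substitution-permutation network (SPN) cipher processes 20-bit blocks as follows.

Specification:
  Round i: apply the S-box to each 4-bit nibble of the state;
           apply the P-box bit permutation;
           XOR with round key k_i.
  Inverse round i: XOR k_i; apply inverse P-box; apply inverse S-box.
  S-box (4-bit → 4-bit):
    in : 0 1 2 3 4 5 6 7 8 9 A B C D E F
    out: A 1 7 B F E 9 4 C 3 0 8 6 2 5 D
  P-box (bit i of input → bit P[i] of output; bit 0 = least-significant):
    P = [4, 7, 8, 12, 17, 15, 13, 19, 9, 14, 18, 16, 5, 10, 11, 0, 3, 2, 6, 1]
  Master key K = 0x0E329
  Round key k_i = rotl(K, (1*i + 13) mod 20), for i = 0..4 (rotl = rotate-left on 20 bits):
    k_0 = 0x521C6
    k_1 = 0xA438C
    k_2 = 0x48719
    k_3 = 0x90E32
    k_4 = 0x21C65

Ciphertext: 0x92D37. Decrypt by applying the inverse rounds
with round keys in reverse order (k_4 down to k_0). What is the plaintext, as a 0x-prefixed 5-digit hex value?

s_0 = ciphertext = 0x92D37
s_1 = InvRound(s_0, k_4) = 0x8ABFF
s_2 = InvRound(s_1, k_3) = 0x20BCC
s_3 = InvRound(s_2, k_2) = 0xC5799
s_4 = InvRound(s_3, k_1) = 0xD0716
s_5 = InvRound(s_4, k_0) = 0x7D189

0x7D189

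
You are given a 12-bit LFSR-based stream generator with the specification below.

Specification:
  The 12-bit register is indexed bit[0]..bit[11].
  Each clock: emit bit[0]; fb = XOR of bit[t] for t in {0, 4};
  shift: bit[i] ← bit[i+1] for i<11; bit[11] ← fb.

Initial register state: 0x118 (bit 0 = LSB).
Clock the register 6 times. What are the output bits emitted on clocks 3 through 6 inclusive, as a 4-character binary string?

reg_0 = 0x118
clock 1: out=0, reg = 0x88C
clock 2: out=0, reg = 0x446
clock 3: out=0, reg = 0x223
clock 4: out=1, reg = 0x911
clock 5: out=1, reg = 0x488
clock 6: out=0, reg = 0x244

0110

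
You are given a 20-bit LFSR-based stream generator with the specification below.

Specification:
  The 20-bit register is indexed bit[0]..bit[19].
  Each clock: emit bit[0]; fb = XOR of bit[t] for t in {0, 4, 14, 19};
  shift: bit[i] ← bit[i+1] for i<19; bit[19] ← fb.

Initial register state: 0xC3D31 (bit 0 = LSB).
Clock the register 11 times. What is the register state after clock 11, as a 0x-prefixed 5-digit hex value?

0xCE387

reg_0 = 0xC3D31
clock 1: out=1, reg = 0xE1E98
clock 2: out=0, reg = 0x70F4C
clock 3: out=0, reg = 0x387A6
clock 4: out=0, reg = 0x1C3D3
clock 5: out=1, reg = 0x8E1E9
clock 6: out=1, reg = 0xC70F4
clock 7: out=0, reg = 0xE387A
clock 8: out=0, reg = 0x71C3D
clock 9: out=1, reg = 0x38E1E
clock 10: out=0, reg = 0x9C70F
clock 11: out=1, reg = 0xCE387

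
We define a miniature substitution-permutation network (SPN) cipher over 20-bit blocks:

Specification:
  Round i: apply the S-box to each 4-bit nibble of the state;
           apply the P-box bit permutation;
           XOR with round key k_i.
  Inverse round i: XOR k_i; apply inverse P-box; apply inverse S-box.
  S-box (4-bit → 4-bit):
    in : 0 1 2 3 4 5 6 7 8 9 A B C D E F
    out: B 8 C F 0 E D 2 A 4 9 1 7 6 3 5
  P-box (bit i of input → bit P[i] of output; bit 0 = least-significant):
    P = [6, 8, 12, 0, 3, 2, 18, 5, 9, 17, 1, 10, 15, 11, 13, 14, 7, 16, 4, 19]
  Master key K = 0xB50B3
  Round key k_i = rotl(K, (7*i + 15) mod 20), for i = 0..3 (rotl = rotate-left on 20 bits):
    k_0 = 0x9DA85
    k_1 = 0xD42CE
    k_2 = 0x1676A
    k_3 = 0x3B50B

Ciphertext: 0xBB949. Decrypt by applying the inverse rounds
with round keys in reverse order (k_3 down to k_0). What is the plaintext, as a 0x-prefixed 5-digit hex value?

0x2B885

s_0 = ciphertext = 0xBB949
s_1 = InvRound(s_0, k_3) = 0x1724B
s_2 = InvRound(s_1, k_2) = 0x44115
s_3 = InvRound(s_2, k_1) = 0x34FB0
s_4 = InvRound(s_3, k_0) = 0x2B885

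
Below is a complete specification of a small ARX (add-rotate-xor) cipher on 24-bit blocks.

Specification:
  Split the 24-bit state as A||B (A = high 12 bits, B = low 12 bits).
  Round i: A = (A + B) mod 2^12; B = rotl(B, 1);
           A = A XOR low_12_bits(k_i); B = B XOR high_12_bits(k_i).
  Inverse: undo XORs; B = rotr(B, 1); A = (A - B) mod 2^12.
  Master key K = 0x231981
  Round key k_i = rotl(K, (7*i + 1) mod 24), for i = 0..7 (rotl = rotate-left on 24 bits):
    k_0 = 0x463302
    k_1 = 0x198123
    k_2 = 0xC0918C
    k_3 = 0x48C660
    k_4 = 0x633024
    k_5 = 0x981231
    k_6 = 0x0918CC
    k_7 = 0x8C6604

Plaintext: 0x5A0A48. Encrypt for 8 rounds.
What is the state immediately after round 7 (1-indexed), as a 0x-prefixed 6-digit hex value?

s_0 = plaintext = 0x5A0A48
s_1 = Round(s_0, k_0) = 0xCEA0F2
s_2 = Round(s_1, k_1) = 0xCFF07C
s_3 = Round(s_2, k_2) = 0xCF7CF1
s_4 = Round(s_3, k_3) = 0xF88D6F
s_5 = Round(s_4, k_4) = 0xCD3CEC
s_6 = Round(s_5, k_5) = 0xB8E058
s_7 = Round(s_6, k_6) = 0x32A021
s_8 = Round(s_7, k_7) = 0x54F884

0x32A021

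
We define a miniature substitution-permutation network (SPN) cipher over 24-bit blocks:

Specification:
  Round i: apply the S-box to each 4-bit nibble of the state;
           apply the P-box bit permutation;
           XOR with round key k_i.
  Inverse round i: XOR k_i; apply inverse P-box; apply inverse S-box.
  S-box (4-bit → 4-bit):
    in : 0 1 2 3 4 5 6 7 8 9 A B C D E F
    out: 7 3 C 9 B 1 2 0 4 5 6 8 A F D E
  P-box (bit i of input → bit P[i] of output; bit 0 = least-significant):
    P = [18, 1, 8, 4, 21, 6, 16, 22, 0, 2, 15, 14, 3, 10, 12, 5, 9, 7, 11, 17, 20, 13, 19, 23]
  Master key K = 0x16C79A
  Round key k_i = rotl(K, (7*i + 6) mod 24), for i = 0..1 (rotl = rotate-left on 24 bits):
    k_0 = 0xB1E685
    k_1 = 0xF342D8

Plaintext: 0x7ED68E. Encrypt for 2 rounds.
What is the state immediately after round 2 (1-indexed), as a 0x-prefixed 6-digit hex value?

0x37D779

s_0 = plaintext = 0x7ED68E
s_1 = Round(s_0, k_0) = 0xB6F9B9
s_2 = Round(s_1, k_1) = 0x37D779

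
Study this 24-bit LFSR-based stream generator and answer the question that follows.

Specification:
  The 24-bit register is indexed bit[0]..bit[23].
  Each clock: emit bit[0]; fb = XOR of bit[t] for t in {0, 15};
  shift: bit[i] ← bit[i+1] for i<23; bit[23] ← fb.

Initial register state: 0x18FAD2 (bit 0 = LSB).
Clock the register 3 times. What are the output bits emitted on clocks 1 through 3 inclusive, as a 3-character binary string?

010

reg_0 = 0x18FAD2
clock 1: out=0, reg = 0x8C7D69
clock 2: out=1, reg = 0xC63EB4
clock 3: out=0, reg = 0x631F5A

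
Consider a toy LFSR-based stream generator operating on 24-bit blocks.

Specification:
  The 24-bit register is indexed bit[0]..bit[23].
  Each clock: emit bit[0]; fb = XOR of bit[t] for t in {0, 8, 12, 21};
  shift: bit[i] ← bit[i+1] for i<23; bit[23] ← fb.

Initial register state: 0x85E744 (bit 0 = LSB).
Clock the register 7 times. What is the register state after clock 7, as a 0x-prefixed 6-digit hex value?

reg_0 = 0x85E744
clock 1: out=0, reg = 0xC2F3A2
clock 2: out=0, reg = 0x6179D1
clock 3: out=1, reg = 0x30BCE8
clock 4: out=0, reg = 0x185E74
clock 5: out=0, reg = 0x8C2F3A
clock 6: out=0, reg = 0xC6179D
clock 7: out=1, reg = 0xE30BCE

0xE30BCE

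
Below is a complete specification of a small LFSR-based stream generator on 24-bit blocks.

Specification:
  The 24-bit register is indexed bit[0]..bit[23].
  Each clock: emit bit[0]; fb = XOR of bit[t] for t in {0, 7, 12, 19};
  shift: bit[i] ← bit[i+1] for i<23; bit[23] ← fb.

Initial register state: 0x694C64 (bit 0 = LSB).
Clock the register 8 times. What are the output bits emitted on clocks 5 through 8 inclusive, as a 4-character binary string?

reg_0 = 0x694C64
clock 1: out=0, reg = 0xB4A632
clock 2: out=0, reg = 0x5A5319
clock 3: out=1, reg = 0xAD298C
clock 4: out=0, reg = 0x5694C6
clock 5: out=0, reg = 0x2B4A63
clock 6: out=1, reg = 0x15A531
clock 7: out=1, reg = 0x8AD298
clock 8: out=0, reg = 0xC5694C

0110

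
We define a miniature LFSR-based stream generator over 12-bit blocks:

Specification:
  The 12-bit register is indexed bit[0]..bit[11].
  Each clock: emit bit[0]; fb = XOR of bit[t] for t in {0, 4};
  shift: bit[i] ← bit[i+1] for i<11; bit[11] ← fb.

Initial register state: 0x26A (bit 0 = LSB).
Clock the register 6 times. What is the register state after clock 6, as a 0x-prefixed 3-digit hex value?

reg_0 = 0x26A
clock 1: out=0, reg = 0x135
clock 2: out=1, reg = 0x09A
clock 3: out=0, reg = 0x84D
clock 4: out=1, reg = 0xC26
clock 5: out=0, reg = 0x613
clock 6: out=1, reg = 0x309

0x309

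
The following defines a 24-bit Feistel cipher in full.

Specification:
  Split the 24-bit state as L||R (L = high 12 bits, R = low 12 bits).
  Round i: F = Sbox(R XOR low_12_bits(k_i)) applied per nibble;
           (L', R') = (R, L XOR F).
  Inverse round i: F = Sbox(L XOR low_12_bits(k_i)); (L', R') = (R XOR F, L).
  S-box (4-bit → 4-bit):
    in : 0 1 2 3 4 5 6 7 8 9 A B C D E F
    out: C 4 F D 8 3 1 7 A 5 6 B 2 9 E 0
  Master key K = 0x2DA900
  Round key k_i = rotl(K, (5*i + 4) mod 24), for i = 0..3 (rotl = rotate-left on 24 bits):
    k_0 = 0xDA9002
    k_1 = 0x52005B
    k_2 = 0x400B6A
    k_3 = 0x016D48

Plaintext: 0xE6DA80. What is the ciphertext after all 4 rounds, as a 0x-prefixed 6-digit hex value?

s_0 = plaintext = 0xE6DA80
s_1 = Round(s_0, k_0) = 0xA808C2
s_2 = Round(s_1, k_1) = 0x8C20D5
s_3 = Round(s_2, k_2) = 0x0D5372
s_4 = Round(s_3, k_3) = 0x372E03

0x372E03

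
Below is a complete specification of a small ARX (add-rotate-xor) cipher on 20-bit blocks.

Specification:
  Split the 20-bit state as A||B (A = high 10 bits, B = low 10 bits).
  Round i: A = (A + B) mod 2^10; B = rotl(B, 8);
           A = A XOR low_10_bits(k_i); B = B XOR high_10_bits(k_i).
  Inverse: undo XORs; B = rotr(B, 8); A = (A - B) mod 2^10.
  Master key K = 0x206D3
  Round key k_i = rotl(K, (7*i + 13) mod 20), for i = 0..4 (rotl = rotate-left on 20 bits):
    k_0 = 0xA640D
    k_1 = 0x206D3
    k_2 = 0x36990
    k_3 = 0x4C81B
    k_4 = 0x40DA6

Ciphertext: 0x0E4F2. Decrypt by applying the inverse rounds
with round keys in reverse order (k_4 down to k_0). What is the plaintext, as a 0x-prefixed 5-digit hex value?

s_0 = ciphertext = 0x0E4F2
s_1 = InvRound(s_0, k_4) = 0x76BC5
s_2 = InvRound(s_1, k_3) = 0x78FDE
s_3 = InvRound(s_2, k_2) = 0x18013
s_4 = InvRound(s_3, k_1) = 0x1AE48
s_5 = InvRound(s_4, k_0) = 0x48B44

0x48B44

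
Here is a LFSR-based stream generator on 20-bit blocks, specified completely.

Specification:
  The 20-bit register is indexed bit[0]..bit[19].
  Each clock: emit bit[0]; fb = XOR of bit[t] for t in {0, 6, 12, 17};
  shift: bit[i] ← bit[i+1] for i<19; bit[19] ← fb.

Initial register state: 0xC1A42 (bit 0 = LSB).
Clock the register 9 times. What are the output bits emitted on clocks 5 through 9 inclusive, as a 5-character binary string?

reg_0 = 0xC1A42
clock 1: out=0, reg = 0x60D21
clock 2: out=1, reg = 0x30690
clock 3: out=0, reg = 0x98348
clock 4: out=0, reg = 0xCC1A4
clock 5: out=0, reg = 0x660D2
clock 6: out=0, reg = 0x33069
clock 7: out=1, reg = 0x19834
clock 8: out=0, reg = 0x8CC1A
clock 9: out=0, reg = 0x4660D

00100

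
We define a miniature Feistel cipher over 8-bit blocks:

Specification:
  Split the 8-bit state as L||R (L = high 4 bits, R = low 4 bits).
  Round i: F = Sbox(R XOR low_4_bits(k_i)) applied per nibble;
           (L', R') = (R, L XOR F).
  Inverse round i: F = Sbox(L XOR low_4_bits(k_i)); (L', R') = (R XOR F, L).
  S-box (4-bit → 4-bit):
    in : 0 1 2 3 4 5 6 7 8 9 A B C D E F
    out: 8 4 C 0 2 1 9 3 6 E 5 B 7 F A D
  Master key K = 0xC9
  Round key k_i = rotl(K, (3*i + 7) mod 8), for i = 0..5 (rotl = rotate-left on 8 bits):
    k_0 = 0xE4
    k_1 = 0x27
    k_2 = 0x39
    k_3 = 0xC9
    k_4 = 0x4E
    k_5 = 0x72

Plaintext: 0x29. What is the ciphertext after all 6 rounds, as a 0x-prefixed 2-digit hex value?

0xC7

s_0 = plaintext = 0x29
s_1 = Round(s_0, k_0) = 0x9D
s_2 = Round(s_1, k_1) = 0xDC
s_3 = Round(s_2, k_2) = 0xCC
s_4 = Round(s_3, k_3) = 0xCD
s_5 = Round(s_4, k_4) = 0xDC
s_6 = Round(s_5, k_5) = 0xC7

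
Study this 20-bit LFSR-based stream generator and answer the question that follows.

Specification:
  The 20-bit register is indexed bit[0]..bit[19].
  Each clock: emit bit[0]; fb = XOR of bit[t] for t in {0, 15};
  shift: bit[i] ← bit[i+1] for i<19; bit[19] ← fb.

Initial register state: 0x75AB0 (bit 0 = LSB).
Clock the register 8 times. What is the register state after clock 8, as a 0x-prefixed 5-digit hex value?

reg_0 = 0x75AB0
clock 1: out=0, reg = 0x3AD58
clock 2: out=0, reg = 0x9D6AC
clock 3: out=0, reg = 0xCEB56
clock 4: out=0, reg = 0xE75AB
clock 5: out=1, reg = 0xF3AD5
clock 6: out=1, reg = 0xF9D6A
clock 7: out=0, reg = 0xFCEB5
clock 8: out=1, reg = 0x7E75A

0x7E75A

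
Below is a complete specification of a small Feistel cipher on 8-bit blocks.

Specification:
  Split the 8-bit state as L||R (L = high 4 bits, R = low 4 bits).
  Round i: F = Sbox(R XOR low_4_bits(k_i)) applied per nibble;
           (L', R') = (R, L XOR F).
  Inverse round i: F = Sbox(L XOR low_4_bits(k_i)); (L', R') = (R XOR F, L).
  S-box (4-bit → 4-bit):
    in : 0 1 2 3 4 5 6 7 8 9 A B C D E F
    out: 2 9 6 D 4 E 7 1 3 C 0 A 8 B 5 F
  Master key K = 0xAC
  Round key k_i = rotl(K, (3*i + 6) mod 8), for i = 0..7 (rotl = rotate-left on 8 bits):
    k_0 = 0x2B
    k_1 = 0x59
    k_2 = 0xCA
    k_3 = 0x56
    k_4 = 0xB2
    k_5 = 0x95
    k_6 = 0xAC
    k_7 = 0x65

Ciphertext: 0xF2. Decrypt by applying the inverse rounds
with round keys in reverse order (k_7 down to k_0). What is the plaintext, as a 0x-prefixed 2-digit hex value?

0x88

s_0 = ciphertext = 0xF2
s_1 = InvRound(s_0, k_7) = 0x2F
s_2 = InvRound(s_1, k_6) = 0xA2
s_3 = InvRound(s_2, k_5) = 0xDA
s_4 = InvRound(s_3, k_4) = 0x5D
s_5 = InvRound(s_4, k_3) = 0x05
s_6 = InvRound(s_5, k_2) = 0x50
s_7 = InvRound(s_6, k_1) = 0x85
s_8 = InvRound(s_7, k_0) = 0x88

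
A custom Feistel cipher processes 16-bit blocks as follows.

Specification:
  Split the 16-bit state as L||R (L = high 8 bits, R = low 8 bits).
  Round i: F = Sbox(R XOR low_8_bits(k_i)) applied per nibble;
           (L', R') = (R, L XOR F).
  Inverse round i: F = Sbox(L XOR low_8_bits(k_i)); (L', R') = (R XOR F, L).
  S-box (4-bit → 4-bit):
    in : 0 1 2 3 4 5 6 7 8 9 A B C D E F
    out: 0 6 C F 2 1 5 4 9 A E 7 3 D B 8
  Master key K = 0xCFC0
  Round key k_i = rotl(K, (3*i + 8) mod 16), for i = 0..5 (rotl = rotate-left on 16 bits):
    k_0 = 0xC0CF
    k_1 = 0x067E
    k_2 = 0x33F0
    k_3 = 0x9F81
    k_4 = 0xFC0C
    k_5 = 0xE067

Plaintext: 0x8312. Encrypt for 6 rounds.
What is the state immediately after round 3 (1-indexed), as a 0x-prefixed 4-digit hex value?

s_0 = plaintext = 0x8312
s_1 = Round(s_0, k_0) = 0x125E
s_2 = Round(s_1, k_1) = 0x5ED2
s_3 = Round(s_2, k_2) = 0xD292
s_4 = Round(s_3, k_3) = 0x92BD
s_5 = Round(s_4, k_4) = 0xBDE4
s_6 = Round(s_5, k_5) = 0xE422

0xD292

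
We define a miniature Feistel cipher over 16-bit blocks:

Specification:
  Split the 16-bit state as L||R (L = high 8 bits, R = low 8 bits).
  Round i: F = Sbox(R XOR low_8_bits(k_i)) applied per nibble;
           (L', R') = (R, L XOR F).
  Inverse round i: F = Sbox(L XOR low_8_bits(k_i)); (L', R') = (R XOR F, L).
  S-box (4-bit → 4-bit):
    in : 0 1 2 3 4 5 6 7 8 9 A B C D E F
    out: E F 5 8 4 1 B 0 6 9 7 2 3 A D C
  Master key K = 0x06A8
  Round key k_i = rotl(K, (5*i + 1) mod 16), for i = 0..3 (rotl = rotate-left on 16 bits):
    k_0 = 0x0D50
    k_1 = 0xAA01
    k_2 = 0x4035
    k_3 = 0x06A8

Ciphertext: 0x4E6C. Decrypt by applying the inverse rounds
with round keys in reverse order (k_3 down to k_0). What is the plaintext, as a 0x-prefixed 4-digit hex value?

0x05E0

s_0 = ciphertext = 0x4E6C
s_1 = InvRound(s_0, k_3) = 0xB74E
s_2 = InvRound(s_1, k_2) = 0x2BB7
s_3 = InvRound(s_2, k_1) = 0xE02B
s_4 = InvRound(s_3, k_0) = 0x05E0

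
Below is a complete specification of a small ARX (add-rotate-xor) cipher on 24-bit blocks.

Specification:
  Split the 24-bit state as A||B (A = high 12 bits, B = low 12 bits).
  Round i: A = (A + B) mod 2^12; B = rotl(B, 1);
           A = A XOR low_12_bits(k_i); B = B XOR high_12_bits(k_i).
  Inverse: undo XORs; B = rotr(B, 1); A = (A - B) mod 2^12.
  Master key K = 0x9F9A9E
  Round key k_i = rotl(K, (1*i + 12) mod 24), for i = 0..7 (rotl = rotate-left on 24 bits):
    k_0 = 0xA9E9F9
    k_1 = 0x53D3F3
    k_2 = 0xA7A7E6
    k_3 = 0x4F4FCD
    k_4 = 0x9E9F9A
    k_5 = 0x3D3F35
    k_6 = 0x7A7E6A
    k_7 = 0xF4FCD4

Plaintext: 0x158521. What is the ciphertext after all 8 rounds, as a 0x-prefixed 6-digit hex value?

0x7AF143

s_0 = plaintext = 0x158521
s_1 = Round(s_0, k_0) = 0xF800DC
s_2 = Round(s_1, k_1) = 0x3AF485
s_3 = Round(s_2, k_2) = 0xFD2370
s_4 = Round(s_3, k_3) = 0xC8F214
s_5 = Round(s_4, k_4) = 0x139DC1
s_6 = Round(s_5, k_5) = 0x1CF850
s_7 = Round(s_6, k_6) = 0x475706
s_8 = Round(s_7, k_7) = 0x7AF143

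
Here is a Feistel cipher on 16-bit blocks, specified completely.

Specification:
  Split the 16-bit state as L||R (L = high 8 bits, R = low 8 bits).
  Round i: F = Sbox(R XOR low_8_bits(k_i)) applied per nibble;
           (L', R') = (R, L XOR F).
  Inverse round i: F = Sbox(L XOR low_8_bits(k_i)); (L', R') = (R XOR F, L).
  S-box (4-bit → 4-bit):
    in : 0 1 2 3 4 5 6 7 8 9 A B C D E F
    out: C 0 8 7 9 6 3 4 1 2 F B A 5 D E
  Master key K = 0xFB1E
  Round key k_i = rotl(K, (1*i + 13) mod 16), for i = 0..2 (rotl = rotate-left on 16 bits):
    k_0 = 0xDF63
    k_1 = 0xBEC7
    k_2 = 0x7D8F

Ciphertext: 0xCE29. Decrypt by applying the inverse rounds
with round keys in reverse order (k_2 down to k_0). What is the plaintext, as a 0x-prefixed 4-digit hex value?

0x6583

s_0 = ciphertext = 0xCE29
s_1 = InvRound(s_0, k_2) = 0xB9CE
s_2 = InvRound(s_1, k_1) = 0x83B9
s_3 = InvRound(s_2, k_0) = 0x6583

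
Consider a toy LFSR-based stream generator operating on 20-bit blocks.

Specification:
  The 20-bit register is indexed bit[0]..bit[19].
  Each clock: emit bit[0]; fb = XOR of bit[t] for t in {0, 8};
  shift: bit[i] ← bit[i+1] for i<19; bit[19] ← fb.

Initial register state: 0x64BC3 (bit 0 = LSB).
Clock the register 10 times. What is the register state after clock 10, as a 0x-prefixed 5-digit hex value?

0x62192

reg_0 = 0x64BC3
clock 1: out=1, reg = 0x325E1
clock 2: out=1, reg = 0x192F0
clock 3: out=0, reg = 0x0C978
clock 4: out=0, reg = 0x864BC
clock 5: out=0, reg = 0x4325E
clock 6: out=0, reg = 0x2192F
clock 7: out=1, reg = 0x10C97
clock 8: out=1, reg = 0x8864B
clock 9: out=1, reg = 0xC4325
clock 10: out=1, reg = 0x62192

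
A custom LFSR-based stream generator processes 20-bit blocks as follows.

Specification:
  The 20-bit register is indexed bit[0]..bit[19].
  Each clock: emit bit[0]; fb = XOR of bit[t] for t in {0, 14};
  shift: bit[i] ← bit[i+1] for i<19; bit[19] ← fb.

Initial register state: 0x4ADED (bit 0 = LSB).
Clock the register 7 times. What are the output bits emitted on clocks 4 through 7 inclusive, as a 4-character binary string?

reg_0 = 0x4ADED
clock 1: out=1, reg = 0xA56F6
clock 2: out=0, reg = 0xD2B7B
clock 3: out=1, reg = 0xE95BD
clock 4: out=1, reg = 0xF4ADE
clock 5: out=0, reg = 0xFA56F
clock 6: out=1, reg = 0xFD2B7
clock 7: out=1, reg = 0x7E95B

1011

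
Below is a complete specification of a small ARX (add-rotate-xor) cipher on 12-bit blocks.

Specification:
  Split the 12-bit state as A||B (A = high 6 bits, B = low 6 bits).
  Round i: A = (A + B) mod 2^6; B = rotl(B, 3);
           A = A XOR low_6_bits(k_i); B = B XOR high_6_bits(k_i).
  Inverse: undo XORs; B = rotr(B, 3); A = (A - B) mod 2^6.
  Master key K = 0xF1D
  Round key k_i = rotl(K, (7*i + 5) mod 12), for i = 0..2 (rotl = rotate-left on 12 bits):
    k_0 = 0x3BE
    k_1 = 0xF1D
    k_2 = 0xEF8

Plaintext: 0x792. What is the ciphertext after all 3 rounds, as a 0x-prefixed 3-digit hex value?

s_0 = plaintext = 0x792
s_1 = Round(s_0, k_0) = 0x39C
s_2 = Round(s_1, k_1) = 0xDDF
s_3 = Round(s_2, k_2) = 0xB80

0xB80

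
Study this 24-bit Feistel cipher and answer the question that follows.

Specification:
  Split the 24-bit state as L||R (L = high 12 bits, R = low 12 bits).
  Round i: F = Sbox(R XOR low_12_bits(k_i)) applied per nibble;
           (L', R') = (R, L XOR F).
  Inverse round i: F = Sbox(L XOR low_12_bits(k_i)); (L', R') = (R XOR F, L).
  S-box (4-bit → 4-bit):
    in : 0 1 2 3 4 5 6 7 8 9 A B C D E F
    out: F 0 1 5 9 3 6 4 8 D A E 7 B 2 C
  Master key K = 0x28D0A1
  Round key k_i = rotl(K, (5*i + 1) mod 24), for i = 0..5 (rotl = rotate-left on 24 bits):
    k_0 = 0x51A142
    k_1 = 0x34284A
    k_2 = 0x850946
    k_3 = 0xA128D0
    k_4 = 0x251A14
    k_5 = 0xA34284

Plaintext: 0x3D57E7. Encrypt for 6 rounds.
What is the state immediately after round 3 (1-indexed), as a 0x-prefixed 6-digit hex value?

s_0 = plaintext = 0x3D57E7
s_1 = Round(s_0, k_0) = 0x7E7576
s_2 = Round(s_1, k_1) = 0x576CB0
s_3 = Round(s_2, k_2) = 0xCB06B0
s_4 = Round(s_3, k_3) = 0x6B0EDF
s_5 = Round(s_4, k_4) = 0xEDFFCE
s_6 = Round(s_5, k_5) = 0xFCE545

0xCB06B0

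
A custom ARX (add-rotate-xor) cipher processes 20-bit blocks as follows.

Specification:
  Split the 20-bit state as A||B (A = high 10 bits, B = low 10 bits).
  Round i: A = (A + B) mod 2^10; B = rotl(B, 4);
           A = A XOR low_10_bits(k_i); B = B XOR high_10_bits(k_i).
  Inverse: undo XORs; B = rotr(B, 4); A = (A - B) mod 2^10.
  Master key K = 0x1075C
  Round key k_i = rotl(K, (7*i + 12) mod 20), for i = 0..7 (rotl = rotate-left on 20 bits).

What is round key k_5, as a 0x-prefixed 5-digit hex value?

K = 0x1075C
k_0 = rotl(K, (7*0+12) mod 20) = rotl(K, 12) = 0x5C107
k_1 = rotl(K, (7*1+12) mod 20) = rotl(K, 19) = 0x083AE
k_2 = rotl(K, (7*2+12) mod 20) = rotl(K, 6) = 0x1D704
k_3 = rotl(K, (7*3+12) mod 20) = rotl(K, 13) = 0xB820E
k_4 = rotl(K, (7*4+12) mod 20) = rotl(K, 0) = 0x1075C
k_5 = rotl(K, (7*5+12) mod 20) = rotl(K, 7) = 0x3AE08

0x3AE08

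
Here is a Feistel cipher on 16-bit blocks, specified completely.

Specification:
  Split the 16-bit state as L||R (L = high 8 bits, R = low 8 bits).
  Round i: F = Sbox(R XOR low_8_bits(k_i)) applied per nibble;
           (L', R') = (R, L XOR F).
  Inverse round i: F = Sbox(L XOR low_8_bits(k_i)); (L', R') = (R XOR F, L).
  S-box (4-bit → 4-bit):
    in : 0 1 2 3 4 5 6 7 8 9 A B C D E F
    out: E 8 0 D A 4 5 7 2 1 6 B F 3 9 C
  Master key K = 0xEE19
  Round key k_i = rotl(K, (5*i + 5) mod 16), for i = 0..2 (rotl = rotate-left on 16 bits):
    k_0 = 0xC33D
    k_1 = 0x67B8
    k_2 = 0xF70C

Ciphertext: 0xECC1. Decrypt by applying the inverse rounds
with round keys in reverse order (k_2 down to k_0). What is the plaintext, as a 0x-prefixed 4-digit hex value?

s_0 = ciphertext = 0xECC1
s_1 = InvRound(s_0, k_2) = 0x5FEC
s_2 = InvRound(s_1, k_1) = 0x7B5F
s_3 = InvRound(s_2, k_0) = 0xFA7B

0xFA7B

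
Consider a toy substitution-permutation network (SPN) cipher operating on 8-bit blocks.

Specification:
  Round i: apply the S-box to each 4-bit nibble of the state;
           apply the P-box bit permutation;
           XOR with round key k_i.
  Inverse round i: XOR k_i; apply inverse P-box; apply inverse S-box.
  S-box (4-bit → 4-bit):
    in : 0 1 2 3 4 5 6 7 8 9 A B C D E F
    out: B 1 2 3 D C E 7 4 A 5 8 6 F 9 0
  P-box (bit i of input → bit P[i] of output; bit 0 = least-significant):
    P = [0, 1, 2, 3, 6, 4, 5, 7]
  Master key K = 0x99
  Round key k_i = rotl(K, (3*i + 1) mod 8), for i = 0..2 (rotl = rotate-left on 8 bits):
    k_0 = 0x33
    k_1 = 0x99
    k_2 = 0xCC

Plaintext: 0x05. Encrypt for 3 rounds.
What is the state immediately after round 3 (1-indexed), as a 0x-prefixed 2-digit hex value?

0x66

s_0 = plaintext = 0x05
s_1 = Round(s_0, k_0) = 0xEF
s_2 = Round(s_1, k_1) = 0x59
s_3 = Round(s_2, k_2) = 0x66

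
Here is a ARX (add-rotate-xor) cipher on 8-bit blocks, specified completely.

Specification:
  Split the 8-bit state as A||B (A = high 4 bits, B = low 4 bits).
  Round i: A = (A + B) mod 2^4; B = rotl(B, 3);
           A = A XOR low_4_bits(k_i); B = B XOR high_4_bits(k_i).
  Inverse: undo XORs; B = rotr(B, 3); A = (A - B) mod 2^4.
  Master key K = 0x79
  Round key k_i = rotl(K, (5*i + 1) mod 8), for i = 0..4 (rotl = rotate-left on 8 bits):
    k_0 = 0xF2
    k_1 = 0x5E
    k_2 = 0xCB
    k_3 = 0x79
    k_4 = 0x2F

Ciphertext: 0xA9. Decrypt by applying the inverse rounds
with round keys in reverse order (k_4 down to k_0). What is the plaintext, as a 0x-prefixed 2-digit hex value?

s_0 = ciphertext = 0xA9
s_1 = InvRound(s_0, k_4) = 0xE7
s_2 = InvRound(s_1, k_3) = 0x70
s_3 = InvRound(s_2, k_2) = 0x39
s_4 = InvRound(s_3, k_1) = 0x49
s_5 = InvRound(s_4, k_0) = 0xAC

0xAC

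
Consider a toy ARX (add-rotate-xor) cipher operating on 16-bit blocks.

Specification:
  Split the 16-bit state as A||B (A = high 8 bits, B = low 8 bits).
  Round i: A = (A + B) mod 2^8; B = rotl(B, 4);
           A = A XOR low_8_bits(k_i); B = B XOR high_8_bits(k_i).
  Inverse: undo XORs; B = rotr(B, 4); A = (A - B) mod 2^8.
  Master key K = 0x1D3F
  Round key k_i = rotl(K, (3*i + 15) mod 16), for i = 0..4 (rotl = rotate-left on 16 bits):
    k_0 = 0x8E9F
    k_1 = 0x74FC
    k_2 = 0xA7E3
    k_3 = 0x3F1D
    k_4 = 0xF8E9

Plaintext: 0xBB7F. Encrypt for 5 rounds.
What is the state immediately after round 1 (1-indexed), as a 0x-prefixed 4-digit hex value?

s_0 = plaintext = 0xBB7F
s_1 = Round(s_0, k_0) = 0xA579
s_2 = Round(s_1, k_1) = 0xE2E3
s_3 = Round(s_2, k_2) = 0x2699
s_4 = Round(s_3, k_3) = 0xA2A6
s_5 = Round(s_4, k_4) = 0xA192

0xA579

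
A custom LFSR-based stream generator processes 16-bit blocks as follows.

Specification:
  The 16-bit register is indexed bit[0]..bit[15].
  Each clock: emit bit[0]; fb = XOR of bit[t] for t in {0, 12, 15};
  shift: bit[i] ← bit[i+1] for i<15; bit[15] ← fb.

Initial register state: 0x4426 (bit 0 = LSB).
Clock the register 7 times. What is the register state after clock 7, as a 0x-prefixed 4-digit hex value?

reg_0 = 0x4426
clock 1: out=0, reg = 0x2213
clock 2: out=1, reg = 0x9109
clock 3: out=1, reg = 0xC884
clock 4: out=0, reg = 0xE442
clock 5: out=0, reg = 0xF221
clock 6: out=1, reg = 0xF910
clock 7: out=0, reg = 0x7C88

0x7C88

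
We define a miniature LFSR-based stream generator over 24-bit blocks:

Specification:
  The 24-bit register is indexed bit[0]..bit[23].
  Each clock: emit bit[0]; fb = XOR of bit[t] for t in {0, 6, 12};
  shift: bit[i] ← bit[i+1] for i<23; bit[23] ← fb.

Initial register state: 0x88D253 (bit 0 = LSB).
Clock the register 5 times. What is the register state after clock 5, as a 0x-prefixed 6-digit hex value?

0xBC4692

reg_0 = 0x88D253
clock 1: out=1, reg = 0xC46929
clock 2: out=1, reg = 0xE23494
clock 3: out=0, reg = 0xF11A4A
clock 4: out=0, reg = 0x788D25
clock 5: out=1, reg = 0xBC4692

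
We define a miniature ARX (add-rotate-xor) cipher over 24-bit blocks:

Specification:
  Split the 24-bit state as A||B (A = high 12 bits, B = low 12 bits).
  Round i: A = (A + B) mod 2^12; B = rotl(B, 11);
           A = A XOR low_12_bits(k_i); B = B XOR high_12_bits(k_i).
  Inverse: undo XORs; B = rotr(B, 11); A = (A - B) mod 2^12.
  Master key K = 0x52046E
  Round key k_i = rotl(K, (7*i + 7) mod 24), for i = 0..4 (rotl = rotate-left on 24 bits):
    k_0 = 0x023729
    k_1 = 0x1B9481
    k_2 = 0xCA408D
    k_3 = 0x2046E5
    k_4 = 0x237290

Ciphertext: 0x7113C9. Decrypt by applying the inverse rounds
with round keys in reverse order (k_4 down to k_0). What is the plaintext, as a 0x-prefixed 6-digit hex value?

s_0 = ciphertext = 0x7113C9
s_1 = InvRound(s_0, k_4) = 0x1853FC
s_2 = InvRound(s_1, k_3) = 0x3703F0
s_3 = InvRound(s_2, k_2) = 0x554EA9
s_4 = InvRound(s_3, k_1) = 0x3B4E21
s_5 = InvRound(s_4, k_0) = 0x898C05

0x898C05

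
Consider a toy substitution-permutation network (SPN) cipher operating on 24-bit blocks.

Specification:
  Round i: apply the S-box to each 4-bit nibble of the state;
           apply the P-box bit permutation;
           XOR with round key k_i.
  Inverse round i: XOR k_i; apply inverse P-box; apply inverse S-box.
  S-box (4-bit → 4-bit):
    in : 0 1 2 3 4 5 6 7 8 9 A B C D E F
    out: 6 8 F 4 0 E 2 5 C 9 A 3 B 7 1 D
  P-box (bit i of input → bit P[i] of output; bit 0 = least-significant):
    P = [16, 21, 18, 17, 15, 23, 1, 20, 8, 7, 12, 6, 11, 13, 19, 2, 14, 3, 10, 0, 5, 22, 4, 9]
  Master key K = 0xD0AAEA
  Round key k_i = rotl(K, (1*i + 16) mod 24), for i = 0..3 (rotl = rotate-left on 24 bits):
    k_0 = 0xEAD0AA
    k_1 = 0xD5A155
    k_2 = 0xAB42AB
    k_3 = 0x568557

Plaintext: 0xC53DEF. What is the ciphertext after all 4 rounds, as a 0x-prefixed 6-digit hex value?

0xC0350C

s_0 = plaintext = 0xC53DEF
s_1 = Round(s_0, k_0) = 0xA54703
s_2 = Round(s_1, k_1) = 0x11B65E
s_3 = Round(s_2, k_2) = 0x3A6828
s_4 = Round(s_3, k_3) = 0xC0350C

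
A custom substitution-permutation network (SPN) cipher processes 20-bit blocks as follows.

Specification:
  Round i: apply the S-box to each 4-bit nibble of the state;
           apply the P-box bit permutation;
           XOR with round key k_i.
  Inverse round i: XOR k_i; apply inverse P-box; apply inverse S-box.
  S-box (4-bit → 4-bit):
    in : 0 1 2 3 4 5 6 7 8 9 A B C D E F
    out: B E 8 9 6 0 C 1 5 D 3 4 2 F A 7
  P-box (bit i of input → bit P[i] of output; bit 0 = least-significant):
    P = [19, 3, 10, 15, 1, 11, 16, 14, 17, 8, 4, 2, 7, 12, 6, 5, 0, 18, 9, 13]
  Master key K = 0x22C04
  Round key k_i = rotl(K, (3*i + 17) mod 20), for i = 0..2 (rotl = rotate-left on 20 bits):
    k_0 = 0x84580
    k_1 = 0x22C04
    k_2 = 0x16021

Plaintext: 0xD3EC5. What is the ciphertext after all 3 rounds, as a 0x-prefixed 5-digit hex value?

0xA835D

s_0 = plaintext = 0xD3EC5
s_1 = Round(s_0, k_0) = 0xC6E25
s_2 = Round(s_1, k_1) = 0x66D60
s_3 = Round(s_2, k_2) = 0xA835D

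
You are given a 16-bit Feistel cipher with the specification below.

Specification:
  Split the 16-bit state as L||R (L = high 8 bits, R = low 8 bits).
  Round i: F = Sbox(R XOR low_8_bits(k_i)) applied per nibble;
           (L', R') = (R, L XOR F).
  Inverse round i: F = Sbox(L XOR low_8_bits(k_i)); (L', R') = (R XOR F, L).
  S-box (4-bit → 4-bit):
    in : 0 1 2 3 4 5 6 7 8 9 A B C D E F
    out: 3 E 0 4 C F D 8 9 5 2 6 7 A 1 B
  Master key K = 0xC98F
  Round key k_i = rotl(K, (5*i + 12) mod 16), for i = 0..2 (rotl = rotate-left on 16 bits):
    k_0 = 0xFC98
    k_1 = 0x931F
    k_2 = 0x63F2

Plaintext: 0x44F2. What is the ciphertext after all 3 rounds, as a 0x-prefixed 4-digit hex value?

0x67C9

s_0 = plaintext = 0x44F2
s_1 = Round(s_0, k_0) = 0xF296
s_2 = Round(s_1, k_1) = 0x9667
s_3 = Round(s_2, k_2) = 0x67C9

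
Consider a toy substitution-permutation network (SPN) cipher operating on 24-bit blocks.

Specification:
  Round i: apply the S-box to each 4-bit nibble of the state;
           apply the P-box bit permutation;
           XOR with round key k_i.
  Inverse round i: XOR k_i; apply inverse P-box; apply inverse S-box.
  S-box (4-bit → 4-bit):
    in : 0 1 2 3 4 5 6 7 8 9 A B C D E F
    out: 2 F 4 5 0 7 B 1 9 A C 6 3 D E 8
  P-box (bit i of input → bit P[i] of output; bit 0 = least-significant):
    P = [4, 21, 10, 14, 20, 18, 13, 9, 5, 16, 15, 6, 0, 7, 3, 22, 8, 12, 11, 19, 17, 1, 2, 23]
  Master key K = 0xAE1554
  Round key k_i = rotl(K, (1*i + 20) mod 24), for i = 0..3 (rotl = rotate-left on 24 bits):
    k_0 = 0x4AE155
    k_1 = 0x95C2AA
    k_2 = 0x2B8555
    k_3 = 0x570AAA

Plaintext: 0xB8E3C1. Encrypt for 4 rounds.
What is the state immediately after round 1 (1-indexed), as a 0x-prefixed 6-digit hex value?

s_0 = plaintext = 0xB8E3C1
s_1 = Round(s_0, k_0) = 0x3624EB
s_2 = Round(s_1, k_1) = 0xBBF5A6
s_3 = Round(s_2, k_2) = 0x4A7F63
s_4 = Round(s_3, k_3) = 0x4B04FB

0x3624EB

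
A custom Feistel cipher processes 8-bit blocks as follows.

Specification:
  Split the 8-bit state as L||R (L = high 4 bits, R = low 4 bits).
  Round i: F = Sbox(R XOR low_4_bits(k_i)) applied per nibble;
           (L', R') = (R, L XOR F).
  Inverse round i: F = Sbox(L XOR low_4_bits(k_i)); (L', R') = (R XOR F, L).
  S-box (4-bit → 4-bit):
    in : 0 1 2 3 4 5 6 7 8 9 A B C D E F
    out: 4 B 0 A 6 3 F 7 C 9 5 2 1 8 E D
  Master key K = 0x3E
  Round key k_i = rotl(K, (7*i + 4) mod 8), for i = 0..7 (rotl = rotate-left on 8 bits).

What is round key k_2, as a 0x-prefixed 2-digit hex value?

0xF8

K = 0x3E
k_0 = rotl(K, (7*0+4) mod 8) = rotl(K, 4) = 0xE3
k_1 = rotl(K, (7*1+4) mod 8) = rotl(K, 3) = 0xF1
k_2 = rotl(K, (7*2+4) mod 8) = rotl(K, 2) = 0xF8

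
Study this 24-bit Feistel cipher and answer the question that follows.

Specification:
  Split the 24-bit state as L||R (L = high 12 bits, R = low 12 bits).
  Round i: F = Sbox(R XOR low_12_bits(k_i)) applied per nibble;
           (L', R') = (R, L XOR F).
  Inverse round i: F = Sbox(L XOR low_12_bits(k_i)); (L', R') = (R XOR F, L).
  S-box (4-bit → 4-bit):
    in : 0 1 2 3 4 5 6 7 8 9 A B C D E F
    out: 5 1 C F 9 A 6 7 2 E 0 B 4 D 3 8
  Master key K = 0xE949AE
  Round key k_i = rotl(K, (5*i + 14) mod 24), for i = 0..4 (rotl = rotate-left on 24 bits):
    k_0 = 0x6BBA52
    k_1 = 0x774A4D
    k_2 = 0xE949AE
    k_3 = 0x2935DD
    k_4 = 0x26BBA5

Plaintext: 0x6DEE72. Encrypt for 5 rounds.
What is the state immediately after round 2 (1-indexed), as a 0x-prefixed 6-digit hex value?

0xF1B4D4

s_0 = plaintext = 0x6DEE72
s_1 = Round(s_0, k_0) = 0xE72F1B
s_2 = Round(s_1, k_1) = 0xF1B4D4
s_3 = Round(s_2, k_2) = 0x4D426B
s_4 = Round(s_3, k_3) = 0x26B362
s_5 = Round(s_4, k_4) = 0x36202C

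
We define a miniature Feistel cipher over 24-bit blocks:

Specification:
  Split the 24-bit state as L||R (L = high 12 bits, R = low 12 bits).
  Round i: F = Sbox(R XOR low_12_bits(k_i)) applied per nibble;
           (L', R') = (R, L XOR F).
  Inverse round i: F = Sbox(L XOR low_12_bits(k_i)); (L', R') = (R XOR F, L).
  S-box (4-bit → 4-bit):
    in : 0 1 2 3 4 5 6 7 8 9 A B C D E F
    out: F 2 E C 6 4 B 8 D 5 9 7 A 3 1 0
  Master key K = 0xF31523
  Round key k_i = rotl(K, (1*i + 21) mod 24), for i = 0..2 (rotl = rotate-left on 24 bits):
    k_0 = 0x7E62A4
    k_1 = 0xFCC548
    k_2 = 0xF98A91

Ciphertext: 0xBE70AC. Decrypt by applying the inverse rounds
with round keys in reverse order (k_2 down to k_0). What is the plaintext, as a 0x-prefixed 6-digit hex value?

s_0 = ciphertext = 0xBE70AC
s_1 = InvRound(s_0, k_2) = 0x227BE7
s_2 = InvRound(s_1, k_1) = 0x357227
s_3 = InvRound(s_2, k_0) = 0x02B357

0x02B357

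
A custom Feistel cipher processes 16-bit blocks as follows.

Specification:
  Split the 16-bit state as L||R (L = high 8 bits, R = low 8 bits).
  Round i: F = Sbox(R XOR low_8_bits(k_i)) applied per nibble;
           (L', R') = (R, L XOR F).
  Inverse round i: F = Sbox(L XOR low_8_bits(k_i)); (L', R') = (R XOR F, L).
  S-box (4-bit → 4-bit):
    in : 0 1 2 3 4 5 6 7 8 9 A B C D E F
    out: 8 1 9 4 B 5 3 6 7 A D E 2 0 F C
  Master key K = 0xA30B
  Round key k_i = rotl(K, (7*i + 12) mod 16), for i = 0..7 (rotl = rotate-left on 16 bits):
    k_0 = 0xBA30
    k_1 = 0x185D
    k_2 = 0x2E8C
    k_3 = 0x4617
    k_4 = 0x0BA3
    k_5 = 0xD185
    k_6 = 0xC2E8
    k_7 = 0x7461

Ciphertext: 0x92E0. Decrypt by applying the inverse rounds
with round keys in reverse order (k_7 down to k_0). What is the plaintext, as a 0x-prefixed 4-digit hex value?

s_0 = ciphertext = 0x92E0
s_1 = InvRound(s_0, k_7) = 0x2492
s_2 = InvRound(s_1, k_6) = 0xB024
s_3 = InvRound(s_2, k_5) = 0x61B0
s_4 = InvRound(s_3, k_4) = 0x9961
s_5 = InvRound(s_4, k_3) = 0x1E99
s_6 = InvRound(s_5, k_2) = 0x301E
s_7 = InvRound(s_6, k_1) = 0x2E30
s_8 = InvRound(s_7, k_0) = 0x2F2E

0x2F2E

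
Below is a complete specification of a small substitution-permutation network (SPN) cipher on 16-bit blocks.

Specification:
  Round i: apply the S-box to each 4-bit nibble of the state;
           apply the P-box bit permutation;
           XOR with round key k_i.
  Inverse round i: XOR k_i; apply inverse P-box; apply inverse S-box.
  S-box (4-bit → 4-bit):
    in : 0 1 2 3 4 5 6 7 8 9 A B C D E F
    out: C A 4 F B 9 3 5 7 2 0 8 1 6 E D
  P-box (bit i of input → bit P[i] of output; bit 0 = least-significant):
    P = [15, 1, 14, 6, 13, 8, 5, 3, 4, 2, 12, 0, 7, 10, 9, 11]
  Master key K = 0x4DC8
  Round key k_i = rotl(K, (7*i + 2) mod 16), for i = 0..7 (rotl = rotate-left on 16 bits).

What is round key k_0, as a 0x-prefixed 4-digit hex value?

0x3721

K = 0x4DC8
k_0 = rotl(K, (7*0+2) mod 16) = rotl(K, 2) = 0x3721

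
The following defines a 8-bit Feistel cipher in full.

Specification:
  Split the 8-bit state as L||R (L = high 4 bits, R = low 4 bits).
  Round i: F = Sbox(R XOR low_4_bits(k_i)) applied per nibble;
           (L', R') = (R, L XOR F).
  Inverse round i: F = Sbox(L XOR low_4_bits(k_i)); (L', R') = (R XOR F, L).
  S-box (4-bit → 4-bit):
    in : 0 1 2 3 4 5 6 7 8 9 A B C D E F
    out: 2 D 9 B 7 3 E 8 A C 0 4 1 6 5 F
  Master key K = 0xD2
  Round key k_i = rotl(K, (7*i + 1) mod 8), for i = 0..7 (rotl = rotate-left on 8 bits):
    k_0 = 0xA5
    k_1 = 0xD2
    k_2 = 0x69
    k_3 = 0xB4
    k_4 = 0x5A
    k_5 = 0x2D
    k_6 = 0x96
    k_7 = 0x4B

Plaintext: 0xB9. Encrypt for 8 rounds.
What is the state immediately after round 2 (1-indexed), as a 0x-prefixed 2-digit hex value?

s_0 = plaintext = 0xB9
s_1 = Round(s_0, k_0) = 0x9A
s_2 = Round(s_1, k_1) = 0xA3
s_3 = Round(s_2, k_2) = 0x3A
s_4 = Round(s_3, k_3) = 0xA6
s_5 = Round(s_4, k_4) = 0x6B
s_6 = Round(s_5, k_5) = 0xB8
s_7 = Round(s_6, k_6) = 0x8E
s_8 = Round(s_7, k_7) = 0xEB

0xA3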